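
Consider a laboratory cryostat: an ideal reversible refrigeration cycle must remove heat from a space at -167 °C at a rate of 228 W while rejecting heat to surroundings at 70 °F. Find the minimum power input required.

T_H = 70 °F → (70 − 32) × 5/9 = 21.11 °C = 294.26 K.
T_C = -167 °C → -167 + 273.15 = 106.15 K.
COP_R = T_C/(T_H − T_C) = 106.15/188.11 = 0.5643.
W = Q_C/COP_R = 228/0.5643 = 404.0 W.

Ẇ_in ≈ 404.0 W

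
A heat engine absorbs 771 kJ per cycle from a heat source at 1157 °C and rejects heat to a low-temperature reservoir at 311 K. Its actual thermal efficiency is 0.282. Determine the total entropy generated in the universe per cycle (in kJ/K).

T_H = 1157 °C → 1157 + 273.15 = 1430.15 K.
W = η·Q_H = 0.282 × 771 = 217.4 kJ, so Q_C = Q_H − W = 553.6 kJ.
Entropy balance on the reservoirs: −Q_H/T_H = -0.5391 kJ/K, +Q_C/T_C = 1.780 kJ/K.
ΔS_univ = −Q_H/T_H + Q_C/T_C = 1.24 kJ/K (> 0, since η = 0.282 < η_Carnot = 0.783).

ΔS_univ ≈ 1.24 kJ/K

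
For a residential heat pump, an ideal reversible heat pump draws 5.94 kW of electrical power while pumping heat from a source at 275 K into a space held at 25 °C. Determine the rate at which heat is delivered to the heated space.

Q̇_H ≈ 76.50 kW

T_H = 25 °C → 25 + 273.15 = 298.15 K.
COP_HP = T_H/(T_H − T_C) = 298.15/23.15 = 12.8790.
Q_H = COP_HP · W = 12.8790 × 5.94 = 76.50 kW.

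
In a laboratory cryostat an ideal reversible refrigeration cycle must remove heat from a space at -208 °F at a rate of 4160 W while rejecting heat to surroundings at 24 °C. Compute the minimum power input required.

T_H = 24 °C → 24 + 273.15 = 297.15 K.
T_C = -208 °F → (-208 − 32) × 5/9 = -133.33 °C = 139.82 K.
The reversible coefficient of performance is COP_R = T_C/(T_H − T_C) = 139.82/157.33 = 0.8887.
W = Q_C/COP_R = 4160/0.8887 = 4680 W.

Ẇ_in ≈ 4680 W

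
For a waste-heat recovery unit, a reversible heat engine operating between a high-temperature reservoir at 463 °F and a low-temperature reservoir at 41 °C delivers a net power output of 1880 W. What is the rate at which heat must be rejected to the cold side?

T_H = 463 °F → (463 − 32) × 5/9 = 239.44 °C = 512.59 K.
T_C = 41 °C → 41 + 273.15 = 314.15 K.
Since the cycle is reversible, η = 1 − T_C/T_H = 1 − 314.15/512.59 = 0.3871.
Since Q_C/Q_H = T_C/T_H and Q_H = W/η, Q_C = W·T_C/(T_H − T_C) = 1880 × 314.15/198.44 = 2980 W.

Q̇_C ≈ 2980 W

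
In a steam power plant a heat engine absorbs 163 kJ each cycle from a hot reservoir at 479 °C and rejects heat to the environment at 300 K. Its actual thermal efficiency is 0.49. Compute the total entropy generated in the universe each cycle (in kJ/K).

ΔS_univ ≈ 0.06039 kJ/K

T_H = 479 °C → 479 + 273.15 = 752.15 K.
W = η·Q_H = 0.49 × 163 = 79.87 kJ, so Q_C = Q_H − W = 83.13 kJ.
Reservoir entropy changes: ΔS_H = −Q_H/T_H = −163/752.15 = -0.2167 kJ/K and ΔS_C = +Q_C/T_C = 83.13/300.00 = 0.2771 kJ/K.
ΔS_univ = −Q_H/T_H + Q_C/T_C = 0.06039 kJ/K (> 0, since η = 0.49 < η_Carnot = 0.601).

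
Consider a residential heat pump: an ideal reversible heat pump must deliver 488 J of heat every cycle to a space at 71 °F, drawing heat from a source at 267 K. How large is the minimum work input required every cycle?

W_in ≈ 46.0 J

T_H = 71 °F → (71 − 32) × 5/9 = 21.67 °C = 294.82 K.
For a reversible heat pump, COP_HP = T_H/(T_H − T_C) = 294.82/27.82 = 10.5986.
W = Q_H/COP_HP = 488/10.5986 = 46.0 J.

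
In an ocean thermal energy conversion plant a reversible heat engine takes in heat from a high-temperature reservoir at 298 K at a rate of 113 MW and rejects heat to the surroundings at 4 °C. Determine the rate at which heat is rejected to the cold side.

T_C = 4 °C → 4 + 273.15 = 277.15 K.
η_rev = 1 − T_C/T_H = 1 − 277.15/298.00 = 0.0700.
For a reversible cycle Q_C/Q_H = T_C/T_H, so Q_C = 113 × 277.15/298.00 = 105 MW.

Q̇_C ≈ 105 MW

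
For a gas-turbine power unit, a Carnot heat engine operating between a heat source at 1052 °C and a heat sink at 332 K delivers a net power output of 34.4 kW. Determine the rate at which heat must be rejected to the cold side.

T_H = 1052 °C → 1052 + 273.15 = 1325.15 K.
The Carnot efficiency is η = 1 − T_C/T_H = 1 − 332.00/1325.15 = 0.7495.
Since Q_C/Q_H = T_C/T_H and Q_H = W/η, Q_C = W·T_C/(T_H − T_C) = 34.4 × 332.00/993.15 = 11.50 kW.

Q̇_C ≈ 11.50 kW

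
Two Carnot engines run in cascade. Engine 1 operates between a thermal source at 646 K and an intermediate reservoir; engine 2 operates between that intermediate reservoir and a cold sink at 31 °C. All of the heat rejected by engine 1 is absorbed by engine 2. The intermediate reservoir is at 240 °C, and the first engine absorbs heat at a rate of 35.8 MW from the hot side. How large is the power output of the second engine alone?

Ẇ₂ ≈ 11.6 MW

T_C = 31 °C → 31 + 273.15 = 304.15 K.
T_m = 240 °C → 240 + 273.15 = 513.15 K.
Heat entering the second stage: Q_m = Q_H·(T_m/T_H) = 35.8 × 513.15/646.00 = 28.4 MW.
Second-stage efficiency η₂ = 1 − T_C/T_m = 1 − 304.15/513.15 = 0.4073, so W₂ = η₂·Q_m = 11.6 MW.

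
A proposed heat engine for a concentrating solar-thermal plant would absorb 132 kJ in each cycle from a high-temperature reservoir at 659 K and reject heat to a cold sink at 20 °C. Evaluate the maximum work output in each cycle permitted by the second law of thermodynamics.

T_C = 20 °C → 20 + 273.15 = 293.15 K.
The upper bound on efficiency is η_max = 1 − T_C/T_H = 1 − 293.15/659.00 = 0.5552.
W_max = η_max · Q_H = 0.5552 × 132 = 73.3 kJ.

W_max ≈ 73.3 kJ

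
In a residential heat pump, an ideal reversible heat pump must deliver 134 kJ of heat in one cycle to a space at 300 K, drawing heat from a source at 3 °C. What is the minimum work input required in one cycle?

W_in ≈ 10.7 kJ

T_C = 3 °C → 3 + 273.15 = 276.15 K.
For a reversible heat pump, COP_HP = T_H/(T_H − T_C) = 300.00/23.85 = 12.5786.
W = Q_H/COP_HP = 134/12.5786 = 10.7 kJ.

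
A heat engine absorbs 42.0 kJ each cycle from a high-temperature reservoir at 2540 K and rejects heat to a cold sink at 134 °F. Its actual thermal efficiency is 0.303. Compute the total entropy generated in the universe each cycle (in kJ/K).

ΔS_univ ≈ 0.0722 kJ/K

T_C = 134 °F → (134 − 32) × 5/9 = 56.67 °C = 329.82 K.
W = η·Q_H = 0.303 × 42.0 = 12.73 kJ, so Q_C = Q_H − W = 29.27 kJ.
The hot reservoir loses entropy Q_H/T_H = 42.0/2540.00 = 0.01654 kJ/K; the cold reservoir gains Q_C/T_C = 29.27/329.82 = 0.08876 kJ/K.
ΔS_univ = −Q_H/T_H + Q_C/T_C = 0.0722 kJ/K (> 0, since η = 0.303 < η_Carnot = 0.870).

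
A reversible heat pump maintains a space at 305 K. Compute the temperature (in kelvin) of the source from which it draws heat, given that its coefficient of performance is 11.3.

COP_HP = T_H/(T_H − T_C) ⇒ T_C = T_H·(COP_HP − 1)/COP_HP = 305.00 × (11.3 − 1)/11.3 = 278.0 K.

T_C ≈ 278.0 K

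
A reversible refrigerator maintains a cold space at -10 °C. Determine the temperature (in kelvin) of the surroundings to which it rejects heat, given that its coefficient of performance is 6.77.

T_H ≈ 302 K

T_C = -10 °C → -10 + 273.15 = 263.15 K.
COP_R = T_C/(T_H − T_C) ⇒ T_H = T_C·(1 + 1/COP_R) = 263.15 × (1 + 1/6.77) = 302 K.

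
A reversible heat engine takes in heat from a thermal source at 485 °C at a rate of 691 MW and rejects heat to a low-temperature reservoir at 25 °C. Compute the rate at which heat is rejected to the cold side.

T_H = 485 °C → 485 + 273.15 = 758.15 K.
T_C = 25 °C → 25 + 273.15 = 298.15 K.
The Carnot efficiency is η = 1 − T_C/T_H = 1 − 298.15/758.15 = 0.6067.
For a reversible cycle Q_C/Q_H = T_C/T_H, so Q_C = 691 × 298.15/758.15 = 272 MW.

Q̇_C ≈ 272 MW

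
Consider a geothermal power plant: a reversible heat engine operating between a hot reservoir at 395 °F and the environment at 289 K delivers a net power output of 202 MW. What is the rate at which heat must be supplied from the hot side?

T_H = 395 °F → (395 − 32) × 5/9 = 201.67 °C = 474.82 K.
The Carnot efficiency is η = 1 − T_C/T_H = 1 − 289.00/474.82 = 0.3913.
Q_H = W/η = 202/0.3913 = 516 MW.

Q̇_H ≈ 516 MW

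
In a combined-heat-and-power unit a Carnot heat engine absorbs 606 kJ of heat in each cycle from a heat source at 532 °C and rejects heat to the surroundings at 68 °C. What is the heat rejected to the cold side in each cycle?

T_H = 532 °C → 532 + 273.15 = 805.15 K.
T_C = 68 °C → 68 + 273.15 = 341.15 K.
η_rev = 1 − T_C/T_H = 1 − 341.15/805.15 = 0.5763.
For a reversible cycle Q_C/Q_H = T_C/T_H, so Q_C = 606 × 341.15/805.15 = 256.8 kJ.

Q_C ≈ 256.8 kJ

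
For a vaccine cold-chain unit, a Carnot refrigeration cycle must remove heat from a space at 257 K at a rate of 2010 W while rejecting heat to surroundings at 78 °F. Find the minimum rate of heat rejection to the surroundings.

T_H = 78 °F → (78 − 32) × 5/9 = 25.56 °C = 298.71 K.
For a reversible cycle Q_H/Q_C = T_H/T_C, so Q_H = Q_C·T_H/T_C = 2010 × 298.71/257.00 = 2336 W.

Q̇_H ≈ 2336 W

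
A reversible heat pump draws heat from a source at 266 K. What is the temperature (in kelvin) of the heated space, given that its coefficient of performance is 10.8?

T_H ≈ 293 K

COP_HP = T_H/(T_H − T_C) ⇒ T_H = T_C·COP_HP/(COP_HP − 1) = 266.00 × 10.8/(10.8 − 1) = 293 K.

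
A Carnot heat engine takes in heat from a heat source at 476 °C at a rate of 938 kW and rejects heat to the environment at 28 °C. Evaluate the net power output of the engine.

Ẇ ≈ 560.9 kW

T_H = 476 °C → 476 + 273.15 = 749.15 K.
T_C = 28 °C → 28 + 273.15 = 301.15 K.
Since the cycle is reversible, η = 1 − T_C/T_H = 1 − 301.15/749.15 = 0.5980.
W = η·Q_H = 0.5980 × 938 = 560.9 kW.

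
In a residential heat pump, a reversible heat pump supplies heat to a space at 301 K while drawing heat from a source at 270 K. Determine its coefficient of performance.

COP_HP ≈ 9.710

COP_HP = T_H/(T_H − T_C) = 301.00/(301.00 − 270.00) = 9.710.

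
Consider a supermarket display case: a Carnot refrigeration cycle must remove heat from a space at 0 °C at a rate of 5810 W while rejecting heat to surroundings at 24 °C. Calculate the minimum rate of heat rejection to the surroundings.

T_H = 24 °C → 24 + 273.15 = 297.15 K.
T_C = 0 °C → 0 + 273.15 = 273.15 K.
For a reversible cycle Q_H/Q_C = T_H/T_C, so Q_H = Q_C·T_H/T_C = 5810 × 297.15/273.15 = 6320 W.

Q̇_H ≈ 6320 W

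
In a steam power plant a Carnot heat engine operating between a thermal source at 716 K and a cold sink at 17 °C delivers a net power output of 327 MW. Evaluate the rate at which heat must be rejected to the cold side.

T_C = 17 °C → 17 + 273.15 = 290.15 K.
η_rev = 1 − T_C/T_H = 1 − 290.15/716.00 = 0.5948.
Since Q_C/Q_H = T_C/T_H and Q_H = W/η, Q_C = W·T_C/(T_H − T_C) = 327 × 290.15/425.85 = 222.8 MW.

Q̇_C ≈ 222.8 MW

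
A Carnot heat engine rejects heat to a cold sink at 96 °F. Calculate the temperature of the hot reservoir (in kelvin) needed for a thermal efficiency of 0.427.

T_H ≈ 539 K

T_C = 96 °F → (96 − 32) × 5/9 = 35.56 °C = 308.71 K.
From η = 1 − T_C/T_H, solving for T_H gives T_H = T_C/(1 − η) = 308.71/(1 − 0.427) = 539 K.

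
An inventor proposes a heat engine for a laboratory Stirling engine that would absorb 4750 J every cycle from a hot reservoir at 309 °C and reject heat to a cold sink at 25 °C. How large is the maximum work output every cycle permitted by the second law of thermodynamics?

W_max ≈ 2320 J

T_H = 309 °C → 309 + 273.15 = 582.15 K.
T_C = 25 °C → 25 + 273.15 = 298.15 K.
The upper bound on efficiency is η_max = 1 − T_C/T_H = 1 − 298.15/582.15 = 0.4878.
W_max = η_max · Q_H = 0.4878 × 4750 = 2320 J.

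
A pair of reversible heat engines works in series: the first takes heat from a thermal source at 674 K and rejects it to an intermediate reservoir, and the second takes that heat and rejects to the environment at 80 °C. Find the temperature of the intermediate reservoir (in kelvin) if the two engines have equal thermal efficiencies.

T_C = 80 °C → 80 + 273.15 = 353.15 K.
Equal efficiencies require 1 − T_m/T_H = 1 − T_C/T_m, i.e. T_m/T_H = T_C/T_m, so T_m = √(T_H·T_C) = √(674.00 × 353.15) = 487.9 K.

T_m ≈ 487.9 K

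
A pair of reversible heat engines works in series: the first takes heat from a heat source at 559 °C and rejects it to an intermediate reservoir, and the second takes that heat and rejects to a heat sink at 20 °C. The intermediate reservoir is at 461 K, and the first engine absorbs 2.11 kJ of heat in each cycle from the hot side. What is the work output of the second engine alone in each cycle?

T_H = 559 °C → 559 + 273.15 = 832.15 K.
T_C = 20 °C → 20 + 273.15 = 293.15 K.
Heat entering the second stage: Q_m = Q_H·(T_m/T_H) = 2.11 × 461.00/832.15 = 1.17 kJ.
Second-stage efficiency η₂ = 1 − T_C/T_m = 1 − 293.15/461.00 = 0.3641, so W₂ = η₂·Q_m = 0.426 kJ.

W₂ ≈ 0.426 kJ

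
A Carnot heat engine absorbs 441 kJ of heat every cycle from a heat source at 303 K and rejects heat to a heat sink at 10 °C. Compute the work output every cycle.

T_C = 10 °C → 10 + 273.15 = 283.15 K.
The Carnot efficiency is η = 1 − T_C/T_H = 1 − 283.15/303.00 = 0.0655.
W = η·Q_H = 0.0655 × 441 = 28.89 kJ.

W ≈ 28.89 kJ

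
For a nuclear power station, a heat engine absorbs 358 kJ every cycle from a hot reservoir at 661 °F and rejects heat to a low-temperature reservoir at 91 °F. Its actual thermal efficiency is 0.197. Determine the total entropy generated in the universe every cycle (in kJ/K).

T_H = 661 °F → (661 − 32) × 5/9 = 349.44 °C = 622.59 K.
T_C = 91 °F → (91 − 32) × 5/9 = 32.78 °C = 305.93 K.
W = η·Q_H = 0.197 × 358 = 70.53 kJ, so Q_C = Q_H − W = 287.5 kJ.
Entropy balance on the reservoirs: −Q_H/T_H = -0.5750 kJ/K, +Q_C/T_C = 0.9397 kJ/K.
ΔS_univ = −Q_H/T_H + Q_C/T_C = 0.3647 kJ/K (> 0, since η = 0.197 < η_Carnot = 0.509).

ΔS_univ ≈ 0.3647 kJ/K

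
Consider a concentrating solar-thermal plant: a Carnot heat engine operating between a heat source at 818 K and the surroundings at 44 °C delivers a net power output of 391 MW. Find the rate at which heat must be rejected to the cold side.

T_C = 44 °C → 44 + 273.15 = 317.15 K.
The Carnot efficiency is η = 1 − T_C/T_H = 1 − 317.15/818.00 = 0.6123.
Since Q_C/Q_H = T_C/T_H and Q_H = W/η, Q_C = W·T_C/(T_H − T_C) = 391 × 317.15/500.85 = 248 MW.

Q̇_C ≈ 248 MW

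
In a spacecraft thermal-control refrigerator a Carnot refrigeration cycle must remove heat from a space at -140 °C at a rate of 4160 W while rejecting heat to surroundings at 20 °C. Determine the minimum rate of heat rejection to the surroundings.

T_H = 20 °C → 20 + 273.15 = 293.15 K.
T_C = -140 °C → -140 + 273.15 = 133.15 K.
For a reversible cycle Q_H/Q_C = T_H/T_C, so Q_H = Q_C·T_H/T_C = 4160 × 293.15/133.15 = 9160 W.

Q̇_H ≈ 9160 W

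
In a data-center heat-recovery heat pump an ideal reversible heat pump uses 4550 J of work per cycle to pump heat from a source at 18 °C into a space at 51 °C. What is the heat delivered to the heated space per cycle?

T_H = 51 °C → 51 + 273.15 = 324.15 K.
T_C = 18 °C → 18 + 273.15 = 291.15 K.
Reversible heating COP: COP_HP = T_H/(T_H − T_C) = 324.15/33.00 = 9.8227.
Q_H = COP_HP · W = 9.8227 × 4550 = 44700 J.

Q_H ≈ 44700 J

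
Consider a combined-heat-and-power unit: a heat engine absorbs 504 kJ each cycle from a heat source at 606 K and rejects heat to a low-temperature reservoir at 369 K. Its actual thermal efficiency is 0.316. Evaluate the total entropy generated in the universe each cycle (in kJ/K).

ΔS_univ ≈ 0.1026 kJ/K

W = η·Q_H = 0.316 × 504 = 159.3 kJ, so Q_C = Q_H − W = 344.7 kJ.
Entropy balance on the reservoirs: −Q_H/T_H = -0.8317 kJ/K, +Q_C/T_C = 0.9342 kJ/K.
ΔS_univ = −Q_H/T_H + Q_C/T_C = 0.1026 kJ/K (> 0, since η = 0.316 < η_Carnot = 0.391).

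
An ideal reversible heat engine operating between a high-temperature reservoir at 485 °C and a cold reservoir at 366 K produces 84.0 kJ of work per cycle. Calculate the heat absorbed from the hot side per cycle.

T_H = 485 °C → 485 + 273.15 = 758.15 K.
η_rev = 1 − T_C/T_H = 1 − 366.00/758.15 = 0.5172.
Q_H = W/η = 84.0/0.5172 = 162 kJ.

Q_H ≈ 162 kJ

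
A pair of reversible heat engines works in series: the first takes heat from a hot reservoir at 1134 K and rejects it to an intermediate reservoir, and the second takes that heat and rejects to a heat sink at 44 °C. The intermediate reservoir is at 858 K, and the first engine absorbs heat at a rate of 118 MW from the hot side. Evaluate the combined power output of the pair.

T_C = 44 °C → 44 + 273.15 = 317.15 K.
Two reversible stages in series are equivalent to a single Carnot engine between T_H and T_C, so η_total = 1 − T_C/T_H = 1 − 317.15/1134.00 = 0.7203.
W_total = η_total · Q_H = 0.7203 × 118 = 85.0 MW.

Ẇ_total ≈ 85.0 MW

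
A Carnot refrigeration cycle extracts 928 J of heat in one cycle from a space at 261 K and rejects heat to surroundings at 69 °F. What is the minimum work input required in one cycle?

W_in ≈ 116.3 J

T_H = 69 °F → (69 − 32) × 5/9 = 20.56 °C = 293.71 K.
For a reversible refrigerator, COP_R = T_C/(T_H − T_C) = 261.00/32.71 = 7.9803.
W = Q_C/COP_R = 928/7.9803 = 116.3 J.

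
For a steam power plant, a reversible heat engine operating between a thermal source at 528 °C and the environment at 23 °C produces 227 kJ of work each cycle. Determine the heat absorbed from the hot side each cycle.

Q_H ≈ 360.1 kJ

T_H = 528 °C → 528 + 273.15 = 801.15 K.
T_C = 23 °C → 23 + 273.15 = 296.15 K.
Carnot efficiency: η = 1 − T_C/T_H = 1 − 296.15/801.15 = 0.6303.
Q_H = W/η = 227/0.6303 = 360.1 kJ.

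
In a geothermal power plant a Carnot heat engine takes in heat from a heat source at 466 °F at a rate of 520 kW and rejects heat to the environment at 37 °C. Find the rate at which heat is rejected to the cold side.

T_H = 466 °F → (466 − 32) × 5/9 = 241.11 °C = 514.26 K.
T_C = 37 °C → 37 + 273.15 = 310.15 K.
Carnot efficiency: η = 1 − T_C/T_H = 1 − 310.15/514.26 = 0.3969.
For a reversible cycle Q_C/Q_H = T_C/T_H, so Q_C = 520 × 310.15/514.26 = 314 kW.

Q̇_C ≈ 314 kW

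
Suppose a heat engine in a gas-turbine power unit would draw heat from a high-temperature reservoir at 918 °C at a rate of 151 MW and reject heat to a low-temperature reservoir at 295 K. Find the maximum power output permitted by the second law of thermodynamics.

T_H = 918 °C → 918 + 273.15 = 1191.15 K.
By the Carnot theorem, η_max = 1 − T_C/T_H = 1 − 295.00/1191.15 = 0.7523.
W_max = η_max · Q_H = 0.7523 × 151 = 113.6 MW.

Ẇ_max ≈ 113.6 MW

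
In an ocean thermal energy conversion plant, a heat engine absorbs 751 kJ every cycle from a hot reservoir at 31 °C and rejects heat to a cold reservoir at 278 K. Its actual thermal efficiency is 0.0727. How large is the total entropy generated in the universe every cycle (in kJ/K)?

T_H = 31 °C → 31 + 273.15 = 304.15 K.
W = η·Q_H = 0.0727 × 751 = 54.60 kJ, so Q_C = Q_H − W = 696.4 kJ.
The hot reservoir loses entropy Q_H/T_H = 751/304.15 = 2.469 kJ/K; the cold reservoir gains Q_C/T_C = 696.4/278.00 = 2.505 kJ/K.
ΔS_univ = −Q_H/T_H + Q_C/T_C = 0.0359 kJ/K (> 0, since η = 0.0727 < η_Carnot = 0.086).

ΔS_univ ≈ 0.0359 kJ/K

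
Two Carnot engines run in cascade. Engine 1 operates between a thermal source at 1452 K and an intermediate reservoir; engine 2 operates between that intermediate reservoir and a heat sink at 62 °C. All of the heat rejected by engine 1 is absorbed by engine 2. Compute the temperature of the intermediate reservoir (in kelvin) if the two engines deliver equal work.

T_m ≈ 893.6 K

T_C = 62 °C → 62 + 273.15 = 335.15 K.
For reversible stages Q_m = Q_H·(T_m/T_H). Setting W₁ = Q_H(1 − T_m/T_H) equal to W₂ = Q_m(1 − T_C/T_m) = Q_H·(T_m − T_C)/T_H gives T_H − T_m = T_m − T_C, so T_m = (T_H + T_C)/2 = (1452.00 + 335.15)/2 = 893.6 K.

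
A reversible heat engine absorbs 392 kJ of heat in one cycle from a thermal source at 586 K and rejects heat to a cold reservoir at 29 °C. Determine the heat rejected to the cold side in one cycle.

T_C = 29 °C → 29 + 273.15 = 302.15 K.
η_rev = 1 − T_C/T_H = 1 − 302.15/586.00 = 0.4844.
For a reversible cycle Q_C/Q_H = T_C/T_H, so Q_C = 392 × 302.15/586.00 = 202 kJ.

Q_C ≈ 202 kJ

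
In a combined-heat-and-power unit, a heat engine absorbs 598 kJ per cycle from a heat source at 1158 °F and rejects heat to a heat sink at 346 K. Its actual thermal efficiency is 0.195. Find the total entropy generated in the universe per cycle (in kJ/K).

T_H = 1158 °F → (1158 − 32) × 5/9 = 625.56 °C = 898.71 K.
W = η·Q_H = 0.195 × 598 = 116.6 kJ, so Q_C = Q_H − W = 481.4 kJ.
Entropy balance on the reservoirs: −Q_H/T_H = -0.6654 kJ/K, +Q_C/T_C = 1.391 kJ/K.
ΔS_univ = −Q_H/T_H + Q_C/T_C = 0.726 kJ/K (> 0, since η = 0.195 < η_Carnot = 0.615).

ΔS_univ ≈ 0.726 kJ/K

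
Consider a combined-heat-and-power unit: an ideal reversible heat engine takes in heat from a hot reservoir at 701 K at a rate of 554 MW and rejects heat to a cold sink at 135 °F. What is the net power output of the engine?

T_C = 135 °F → (135 − 32) × 5/9 = 57.22 °C = 330.37 K.
η_rev = 1 − T_C/T_H = 1 − 330.37/701.00 = 0.5287.
W = η·Q_H = 0.5287 × 554 = 292.9 MW.

Ẇ ≈ 292.9 MW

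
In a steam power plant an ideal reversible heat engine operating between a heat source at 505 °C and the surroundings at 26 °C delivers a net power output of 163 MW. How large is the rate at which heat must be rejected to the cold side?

T_H = 505 °C → 505 + 273.15 = 778.15 K.
T_C = 26 °C → 26 + 273.15 = 299.15 K.
η_rev = 1 − T_C/T_H = 1 − 299.15/778.15 = 0.6156.
Since Q_C/Q_H = T_C/T_H and Q_H = W/η, Q_C = W·T_C/(T_H − T_C) = 163 × 299.15/479.00 = 101.8 MW.

Q̇_C ≈ 101.8 MW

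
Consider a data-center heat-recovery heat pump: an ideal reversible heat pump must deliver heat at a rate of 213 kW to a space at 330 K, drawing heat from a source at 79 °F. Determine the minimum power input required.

T_C = 79 °F → (79 − 32) × 5/9 = 26.11 °C = 299.26 K.
COP_HP = T_H/(T_H − T_C) = 330.00/30.74 = 10.7356.
W = Q_H/COP_HP = 213/10.7356 = 19.8 kW.

Ẇ_in ≈ 19.8 kW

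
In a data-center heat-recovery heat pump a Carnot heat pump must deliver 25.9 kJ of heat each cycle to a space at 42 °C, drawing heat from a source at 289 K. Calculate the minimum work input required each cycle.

W_in ≈ 2.15 kJ

T_H = 42 °C → 42 + 273.15 = 315.15 K.
For a reversible heat pump, COP_HP = T_H/(T_H − T_C) = 315.15/26.15 = 12.0516.
W = Q_H/COP_HP = 25.9/12.0516 = 2.15 kJ.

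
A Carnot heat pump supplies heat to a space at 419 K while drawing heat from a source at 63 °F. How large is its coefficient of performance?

COP_HP ≈ 3.26

T_C = 63 °F → (63 − 32) × 5/9 = 17.22 °C = 290.37 K.
The Carnot heat-pump COP is COP_HP = T_H/(T_H − T_C) = 419.00/(419.00 − 290.37) = 3.26.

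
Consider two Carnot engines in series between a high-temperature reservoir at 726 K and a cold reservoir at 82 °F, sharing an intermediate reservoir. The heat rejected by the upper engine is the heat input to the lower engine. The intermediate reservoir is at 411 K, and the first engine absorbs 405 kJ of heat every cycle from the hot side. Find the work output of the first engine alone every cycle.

W₁ ≈ 175.7 kJ

T_C = 82 °F → (82 − 32) × 5/9 = 27.78 °C = 300.93 K.
First-stage efficiency η₁ = 1 − T_m/T_H = 1 − 411.00/726.00 = 0.4339.
W₁ = η₁·Q_H = 0.4339 × 405 = 175.7 kJ.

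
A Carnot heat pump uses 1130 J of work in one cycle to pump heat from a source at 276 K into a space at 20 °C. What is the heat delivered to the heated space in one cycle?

Q_H ≈ 19320 J

T_H = 20 °C → 20 + 273.15 = 293.15 K.
For a reversible heat pump, COP_HP = T_H/(T_H − T_C) = 293.15/17.15 = 17.0933.
Q_H = COP_HP · W = 17.0933 × 1130 = 19320 J.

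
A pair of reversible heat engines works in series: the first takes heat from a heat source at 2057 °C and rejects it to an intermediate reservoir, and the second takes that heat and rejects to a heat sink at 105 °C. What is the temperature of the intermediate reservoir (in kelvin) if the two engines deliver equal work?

T_H = 2057 °C → 2057 + 273.15 = 2330.15 K.
T_C = 105 °C → 105 + 273.15 = 378.15 K.
For reversible stages Q_m = Q_H·(T_m/T_H). Setting W₁ = Q_H(1 − T_m/T_H) equal to W₂ = Q_m(1 − T_C/T_m) = Q_H·(T_m − T_C)/T_H gives T_H − T_m = T_m − T_C, so T_m = (T_H + T_C)/2 = (2330.15 + 378.15)/2 = 1350 K.

T_m ≈ 1350 K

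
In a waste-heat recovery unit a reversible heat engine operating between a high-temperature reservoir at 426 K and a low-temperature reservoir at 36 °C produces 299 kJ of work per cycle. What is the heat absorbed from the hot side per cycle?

Q_H ≈ 1090 kJ

T_C = 36 °C → 36 + 273.15 = 309.15 K.
For a reversible engine, η = 1 − T_C/T_H = 1 − 309.15/426.00 = 0.2743.
Q_H = W/η = 299/0.2743 = 1090 kJ.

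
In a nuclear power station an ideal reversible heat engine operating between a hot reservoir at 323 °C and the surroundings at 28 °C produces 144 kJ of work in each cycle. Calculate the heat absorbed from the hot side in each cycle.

T_H = 323 °C → 323 + 273.15 = 596.15 K.
T_C = 28 °C → 28 + 273.15 = 301.15 K.
For a reversible engine, η = 1 − T_C/T_H = 1 − 301.15/596.15 = 0.4948.
Q_H = W/η = 144/0.4948 = 291.0 kJ.

Q_H ≈ 291.0 kJ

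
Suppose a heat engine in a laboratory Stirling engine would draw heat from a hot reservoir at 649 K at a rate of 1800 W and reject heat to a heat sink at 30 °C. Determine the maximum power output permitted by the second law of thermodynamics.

Ẇ_max ≈ 959 W

T_C = 30 °C → 30 + 273.15 = 303.15 K.
No engine can exceed the Carnot limit: η_max = 1 − T_C/T_H = 1 − 303.15/649.00 = 0.5329.
W_max = η_max · Q_H = 0.5329 × 1800 = 959 W.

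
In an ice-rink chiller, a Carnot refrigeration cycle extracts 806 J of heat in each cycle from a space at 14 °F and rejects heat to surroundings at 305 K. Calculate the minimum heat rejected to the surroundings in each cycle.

Q_H ≈ 934 J

T_C = 14 °F → (14 − 32) × 5/9 = -10.00 °C = 263.15 K.
For a reversible cycle Q_H/Q_C = T_H/T_C, so Q_H = Q_C·T_H/T_C = 806 × 305.00/263.15 = 934 J.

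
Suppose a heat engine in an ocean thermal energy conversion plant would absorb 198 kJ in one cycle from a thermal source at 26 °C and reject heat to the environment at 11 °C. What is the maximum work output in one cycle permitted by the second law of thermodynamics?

W_max ≈ 9.928 kJ

T_H = 26 °C → 26 + 273.15 = 299.15 K.
T_C = 11 °C → 11 + 273.15 = 284.15 K.
The second-law ceiling is the Carnot efficiency, η_max = 1 − T_C/T_H = 1 − 284.15/299.15 = 0.0501.
W_max = η_max · Q_H = 0.0501 × 198 = 9.928 kJ.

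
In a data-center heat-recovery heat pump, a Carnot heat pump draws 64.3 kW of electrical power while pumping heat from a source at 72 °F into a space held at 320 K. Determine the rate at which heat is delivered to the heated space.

Q̇_H ≈ 835.5 kW

T_C = 72 °F → (72 − 32) × 5/9 = 22.22 °C = 295.37 K.
Reversible heating COP: COP_HP = T_H/(T_H − T_C) = 320.00/24.63 = 12.9935.
Q_H = COP_HP · W = 12.9935 × 64.3 = 835.5 kW.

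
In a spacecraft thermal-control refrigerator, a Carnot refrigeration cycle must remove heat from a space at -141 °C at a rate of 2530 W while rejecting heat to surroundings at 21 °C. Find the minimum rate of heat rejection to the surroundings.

T_H = 21 °C → 21 + 273.15 = 294.15 K.
T_C = -141 °C → -141 + 273.15 = 132.15 K.
For a reversible cycle Q_H/Q_C = T_H/T_C, so Q_H = Q_C·T_H/T_C = 2530 × 294.15/132.15 = 5630 W.

Q̇_H ≈ 5630 W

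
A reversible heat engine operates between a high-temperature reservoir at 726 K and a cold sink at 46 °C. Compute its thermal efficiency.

T_C = 46 °C → 46 + 273.15 = 319.15 K.
For a reversible engine, η = 1 − T_C/T_H = 1 − 319.15/726.00 = 0.560.

η ≈ 0.560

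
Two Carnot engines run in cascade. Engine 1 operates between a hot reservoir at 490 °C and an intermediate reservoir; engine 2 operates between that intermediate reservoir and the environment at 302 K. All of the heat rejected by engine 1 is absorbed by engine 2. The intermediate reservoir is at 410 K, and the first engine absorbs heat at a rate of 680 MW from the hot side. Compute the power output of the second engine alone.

T_H = 490 °C → 490 + 273.15 = 763.15 K.
Heat entering the second stage: Q_m = Q_H·(T_m/T_H) = 680 × 410.00/763.15 = 365.3 MW.
Second-stage efficiency η₂ = 1 − T_C/T_m = 1 − 302.00/410.00 = 0.2634, so W₂ = η₂·Q_m = 96.23 MW.

Ẇ₂ ≈ 96.23 MW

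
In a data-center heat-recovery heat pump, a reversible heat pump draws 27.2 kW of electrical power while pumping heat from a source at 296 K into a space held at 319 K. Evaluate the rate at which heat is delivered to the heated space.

Reversible heating COP: COP_HP = T_H/(T_H − T_C) = 319.00/23.00 = 13.8696.
Q_H = COP_HP · W = 13.8696 × 27.2 = 377.3 kW.

Q̇_H ≈ 377.3 kW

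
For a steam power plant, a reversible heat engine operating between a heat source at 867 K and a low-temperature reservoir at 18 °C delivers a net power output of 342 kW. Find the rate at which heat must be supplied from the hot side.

Q̇_H ≈ 515 kW

T_C = 18 °C → 18 + 273.15 = 291.15 K.
Since the cycle is reversible, η = 1 − T_C/T_H = 1 − 291.15/867.00 = 0.6642.
Q_H = W/η = 342/0.6642 = 515 kW.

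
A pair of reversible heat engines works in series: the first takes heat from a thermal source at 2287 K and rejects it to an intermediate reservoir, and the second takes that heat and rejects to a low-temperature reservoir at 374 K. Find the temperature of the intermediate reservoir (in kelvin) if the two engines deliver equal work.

T_m ≈ 1330 K

For reversible stages Q_m = Q_H·(T_m/T_H). Setting W₁ = Q_H(1 − T_m/T_H) equal to W₂ = Q_m(1 − T_C/T_m) = Q_H·(T_m − T_C)/T_H gives T_H − T_m = T_m − T_C, so T_m = (T_H + T_C)/2 = (2287.00 + 374.00)/2 = 1330 K.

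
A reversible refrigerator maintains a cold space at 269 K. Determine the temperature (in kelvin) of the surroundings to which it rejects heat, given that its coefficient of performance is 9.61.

COP_R = T_C/(T_H − T_C) ⇒ T_H = T_C·(1 + 1/COP_R) = 269.00 × (1 + 1/9.61) = 297.0 K.

T_H ≈ 297.0 K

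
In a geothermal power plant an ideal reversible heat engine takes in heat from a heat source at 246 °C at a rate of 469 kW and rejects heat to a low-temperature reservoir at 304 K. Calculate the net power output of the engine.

T_H = 246 °C → 246 + 273.15 = 519.15 K.
η_rev = 1 − T_C/T_H = 1 − 304.00/519.15 = 0.4144.
W = η·Q_H = 0.4144 × 469 = 194 kW.

Ẇ ≈ 194 kW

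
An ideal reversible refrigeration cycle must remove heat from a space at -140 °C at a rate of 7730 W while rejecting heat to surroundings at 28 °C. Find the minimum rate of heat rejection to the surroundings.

T_H = 28 °C → 28 + 273.15 = 301.15 K.
T_C = -140 °C → -140 + 273.15 = 133.15 K.
For a reversible cycle Q_H/Q_C = T_H/T_C, so Q_H = Q_C·T_H/T_C = 7730 × 301.15/133.15 = 17500 W.

Q̇_H ≈ 17500 W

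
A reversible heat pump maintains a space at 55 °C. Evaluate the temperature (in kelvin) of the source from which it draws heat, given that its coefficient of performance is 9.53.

T_C ≈ 294 K

T_H = 55 °C → 55 + 273.15 = 328.15 K.
COP_HP = T_H/(T_H − T_C) ⇒ T_C = T_H·(COP_HP − 1)/COP_HP = 328.15 × (9.53 − 1)/9.53 = 294 K.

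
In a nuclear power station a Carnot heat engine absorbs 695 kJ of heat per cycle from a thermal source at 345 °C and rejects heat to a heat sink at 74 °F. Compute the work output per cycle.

T_H = 345 °C → 345 + 273.15 = 618.15 K.
T_C = 74 °F → (74 − 32) × 5/9 = 23.33 °C = 296.48 K.
For a reversible engine, η = 1 − T_C/T_H = 1 − 296.48/618.15 = 0.5204.
W = η·Q_H = 0.5204 × 695 = 361.7 kJ.

W ≈ 361.7 kJ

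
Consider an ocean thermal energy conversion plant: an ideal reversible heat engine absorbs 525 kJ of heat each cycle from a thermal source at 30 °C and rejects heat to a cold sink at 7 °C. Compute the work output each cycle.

W ≈ 39.83 kJ

T_H = 30 °C → 30 + 273.15 = 303.15 K.
T_C = 7 °C → 7 + 273.15 = 280.15 K.
For a reversible engine, η = 1 − T_C/T_H = 1 − 280.15/303.15 = 0.0759.
W = η·Q_H = 0.0759 × 525 = 39.83 kJ.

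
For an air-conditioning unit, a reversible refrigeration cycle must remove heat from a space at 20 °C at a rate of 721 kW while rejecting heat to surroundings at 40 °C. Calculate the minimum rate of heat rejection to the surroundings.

Q̇_H ≈ 770 kW

T_H = 40 °C → 40 + 273.15 = 313.15 K.
T_C = 20 °C → 20 + 273.15 = 293.15 K.
For a reversible cycle Q_H/Q_C = T_H/T_C, so Q_H = Q_C·T_H/T_C = 721 × 313.15/293.15 = 770 kW.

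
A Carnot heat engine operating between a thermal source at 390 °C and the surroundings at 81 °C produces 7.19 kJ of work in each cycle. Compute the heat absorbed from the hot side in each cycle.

T_H = 390 °C → 390 + 273.15 = 663.15 K.
T_C = 81 °C → 81 + 273.15 = 354.15 K.
Carnot efficiency: η = 1 − T_C/T_H = 1 − 354.15/663.15 = 0.4660.
Q_H = W/η = 7.19/0.4660 = 15.43 kJ.

Q_H ≈ 15.43 kJ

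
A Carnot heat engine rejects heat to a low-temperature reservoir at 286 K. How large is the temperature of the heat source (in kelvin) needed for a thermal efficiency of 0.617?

T_H ≈ 747 K

From η = 1 − T_C/T_H, solving for T_H gives T_H = T_C/(1 − η) = 286.00/(1 − 0.617) = 747 K.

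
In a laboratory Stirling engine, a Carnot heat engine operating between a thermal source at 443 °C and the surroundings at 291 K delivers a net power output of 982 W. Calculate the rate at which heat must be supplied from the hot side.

T_H = 443 °C → 443 + 273.15 = 716.15 K.
η_rev = 1 − T_C/T_H = 1 − 291.00/716.15 = 0.5937.
Q_H = W/η = 982/0.5937 = 1650 W.

Q̇_H ≈ 1650 W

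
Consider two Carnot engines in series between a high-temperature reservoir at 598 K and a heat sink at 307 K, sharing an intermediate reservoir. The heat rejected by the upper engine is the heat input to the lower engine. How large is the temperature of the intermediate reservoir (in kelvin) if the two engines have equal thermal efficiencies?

Equal efficiencies require 1 − T_m/T_H = 1 − T_C/T_m, i.e. T_m/T_H = T_C/T_m, so T_m = √(T_H·T_C) = √(598.00 × 307.00) = 428 K.

T_m ≈ 428 K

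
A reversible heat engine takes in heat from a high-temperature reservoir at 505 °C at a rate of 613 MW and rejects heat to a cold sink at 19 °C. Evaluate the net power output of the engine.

Ẇ ≈ 383 MW

T_H = 505 °C → 505 + 273.15 = 778.15 K.
T_C = 19 °C → 19 + 273.15 = 292.15 K.
η_rev = 1 − T_C/T_H = 1 − 292.15/778.15 = 0.6246.
W = η·Q_H = 0.6246 × 613 = 383 MW.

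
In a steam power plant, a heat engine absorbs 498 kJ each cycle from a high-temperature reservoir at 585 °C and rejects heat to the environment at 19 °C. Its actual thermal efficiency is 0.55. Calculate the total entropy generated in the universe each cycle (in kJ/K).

ΔS_univ ≈ 0.187 kJ/K

T_H = 585 °C → 585 + 273.15 = 858.15 K.
T_C = 19 °C → 19 + 273.15 = 292.15 K.
W = η·Q_H = 0.55 × 498 = 273.9 kJ, so Q_C = Q_H − W = 224.1 kJ.
The hot reservoir loses entropy Q_H/T_H = 498/858.15 = 0.5803 kJ/K; the cold reservoir gains Q_C/T_C = 224.1/292.15 = 0.7671 kJ/K.
ΔS_univ = −Q_H/T_H + Q_C/T_C = 0.187 kJ/K (> 0, since η = 0.55 < η_Carnot = 0.660).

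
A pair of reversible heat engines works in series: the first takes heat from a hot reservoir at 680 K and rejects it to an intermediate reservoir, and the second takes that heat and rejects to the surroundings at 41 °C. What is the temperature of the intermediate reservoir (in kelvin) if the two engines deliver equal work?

T_m ≈ 497.1 K

T_C = 41 °C → 41 + 273.15 = 314.15 K.
For reversible stages Q_m = Q_H·(T_m/T_H). Setting W₁ = Q_H(1 − T_m/T_H) equal to W₂ = Q_m(1 − T_C/T_m) = Q_H·(T_m − T_C)/T_H gives T_H − T_m = T_m − T_C, so T_m = (T_H + T_C)/2 = (680.00 + 314.15)/2 = 497.1 K.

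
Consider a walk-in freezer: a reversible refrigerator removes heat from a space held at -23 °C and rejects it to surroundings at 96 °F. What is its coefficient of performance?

T_H = 96 °F → (96 − 32) × 5/9 = 35.56 °C = 308.71 K.
T_C = -23 °C → -23 + 273.15 = 250.15 K.
COP_R = T_C/(T_H − T_C) = 250.15/(308.71 − 250.15) = 4.27.

COP_R ≈ 4.27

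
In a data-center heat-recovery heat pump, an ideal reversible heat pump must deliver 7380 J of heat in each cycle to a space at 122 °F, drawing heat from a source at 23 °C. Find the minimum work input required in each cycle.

T_H = 122 °F → (122 − 32) × 5/9 = 50.00 °C = 323.15 K.
T_C = 23 °C → 23 + 273.15 = 296.15 K.
Reversible heating COP: COP_HP = T_H/(T_H − T_C) = 323.15/27.00 = 11.9685.
W = Q_H/COP_HP = 7380/11.9685 = 617 J.

W_in ≈ 617 J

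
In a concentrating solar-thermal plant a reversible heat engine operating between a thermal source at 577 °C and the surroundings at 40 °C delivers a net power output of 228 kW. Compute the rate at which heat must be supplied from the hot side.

T_H = 577 °C → 577 + 273.15 = 850.15 K.
T_C = 40 °C → 40 + 273.15 = 313.15 K.
η_rev = 1 − T_C/T_H = 1 − 313.15/850.15 = 0.6317.
Q_H = W/η = 228/0.6317 = 361 kW.

Q̇_H ≈ 361 kW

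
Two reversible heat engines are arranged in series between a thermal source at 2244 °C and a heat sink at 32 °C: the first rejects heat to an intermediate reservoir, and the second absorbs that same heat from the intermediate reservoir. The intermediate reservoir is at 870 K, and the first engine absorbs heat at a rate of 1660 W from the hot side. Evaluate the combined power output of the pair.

Ẇ_total ≈ 1459 W

T_H = 2244 °C → 2244 + 273.15 = 2517.15 K.
T_C = 32 °C → 32 + 273.15 = 305.15 K.
Two reversible stages in series are equivalent to a single Carnot engine between T_H and T_C, so η_total = 1 − T_C/T_H = 1 − 305.15/2517.15 = 0.8788.
W_total = η_total · Q_H = 0.8788 × 1660 = 1459 W.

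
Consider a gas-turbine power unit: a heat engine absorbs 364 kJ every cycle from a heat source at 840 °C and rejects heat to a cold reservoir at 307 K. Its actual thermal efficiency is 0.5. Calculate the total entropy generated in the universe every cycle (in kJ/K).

T_H = 840 °C → 840 + 273.15 = 1113.15 K.
W = η·Q_H = 0.5 × 364 = 182.0 kJ, so Q_C = Q_H − W = 182.0 kJ.
The hot reservoir loses entropy Q_H/T_H = 364/1113.15 = 0.3270 kJ/K; the cold reservoir gains Q_C/T_C = 182.0/307.00 = 0.5928 kJ/K.
ΔS_univ = −Q_H/T_H + Q_C/T_C = 0.2658 kJ/K (> 0, since η = 0.5 < η_Carnot = 0.724).

ΔS_univ ≈ 0.2658 kJ/K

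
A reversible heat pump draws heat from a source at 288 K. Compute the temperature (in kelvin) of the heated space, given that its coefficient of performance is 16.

T_H ≈ 307.2 K

COP_HP = T_H/(T_H − T_C) ⇒ T_H = T_C·COP_HP/(COP_HP − 1) = 288.00 × 16/(16 − 1) = 307.2 K.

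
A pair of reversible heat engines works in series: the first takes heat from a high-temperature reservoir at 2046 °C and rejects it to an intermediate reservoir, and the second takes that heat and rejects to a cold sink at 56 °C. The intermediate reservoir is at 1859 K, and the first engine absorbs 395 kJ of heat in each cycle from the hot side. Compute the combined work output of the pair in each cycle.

W_total ≈ 339 kJ

T_H = 2046 °C → 2046 + 273.15 = 2319.15 K.
T_C = 56 °C → 56 + 273.15 = 329.15 K.
Two reversible stages in series are equivalent to a single Carnot engine between T_H and T_C, so η_total = 1 − T_C/T_H = 1 − 329.15/2319.15 = 0.8581.
W_total = η_total · Q_H = 0.8581 × 395 = 339 kJ.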